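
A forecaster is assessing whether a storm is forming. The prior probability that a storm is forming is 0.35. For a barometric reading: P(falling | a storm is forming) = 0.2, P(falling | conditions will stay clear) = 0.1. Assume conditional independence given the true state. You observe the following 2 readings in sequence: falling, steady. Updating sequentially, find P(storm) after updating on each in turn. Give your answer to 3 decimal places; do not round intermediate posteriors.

Each posterior becomes the prior for the next update.
After 'falling': P(storm) = 0.2·0.3500 / (0.2·0.3500 + 0.1·0.6500) ≈ 0.5185
After 'steady': P(storm) = 0.8·0.5185 / (0.8·0.5185 + 0.9·0.4815) ≈ 0.4891

0.489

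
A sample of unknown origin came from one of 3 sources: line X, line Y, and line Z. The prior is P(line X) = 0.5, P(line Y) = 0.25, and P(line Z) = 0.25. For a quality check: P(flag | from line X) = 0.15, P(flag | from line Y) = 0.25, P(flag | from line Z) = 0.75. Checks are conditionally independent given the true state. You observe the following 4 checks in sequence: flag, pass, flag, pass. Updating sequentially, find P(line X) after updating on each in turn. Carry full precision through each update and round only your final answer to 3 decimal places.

After 'flag': normaliser = 0.15·0.5000 + 0.25·0.2500 + 0.75·0.2500; P(line X) ≈ 0.2308, P(line Y) ≈ 0.1923, P(line Z) ≈ 0.5769
After 'pass': normaliser = 0.85·0.2308 + 0.75·0.1923 + 0.25·0.5769; P(line X) ≈ 0.4048, P(line Y) ≈ 0.2976, P(line Z) ≈ 0.2976
After 'flag': normaliser = 0.15·0.4048 + 0.25·0.2976 + 0.75·0.2976; P(line X) ≈ 0.1694, P(line Y) ≈ 0.2076, P(line Z) ≈ 0.6229
After 'pass': normaliser = 0.85·0.1694 + 0.75·0.2076 + 0.25·0.6229; P(line X) ≈ 0.3162, P(line Y) ≈ 0.3419, P(line Z) ≈ 0.3419

0.316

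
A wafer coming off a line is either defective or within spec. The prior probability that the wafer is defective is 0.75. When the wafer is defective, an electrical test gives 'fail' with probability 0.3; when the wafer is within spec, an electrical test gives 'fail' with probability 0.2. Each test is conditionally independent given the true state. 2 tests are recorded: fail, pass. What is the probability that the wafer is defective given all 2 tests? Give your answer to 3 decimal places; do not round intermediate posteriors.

0.797

After 'fail': P(defective) = 0.3·0.7500 / (0.3·0.7500 + 0.2·0.2500) ≈ 0.8182
After 'pass': P(defective) = 0.7·0.8182 / (0.7·0.8182 + 0.8·0.1818) ≈ 0.7975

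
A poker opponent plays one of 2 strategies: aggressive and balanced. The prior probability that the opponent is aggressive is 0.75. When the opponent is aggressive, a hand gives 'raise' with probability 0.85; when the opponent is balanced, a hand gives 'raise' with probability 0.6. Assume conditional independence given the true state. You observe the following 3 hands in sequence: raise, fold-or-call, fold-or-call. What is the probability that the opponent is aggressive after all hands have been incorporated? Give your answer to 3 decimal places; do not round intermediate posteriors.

Each posterior becomes the prior for the next update.
After 'raise': P(aggressive) = 0.85·0.7500 / (0.85·0.7500 + 0.6·0.2500) ≈ 0.8095
After 'fold-or-call': P(aggressive) = 0.15·0.8095 / (0.15·0.8095 + 0.4·0.1905) ≈ 0.6145
After 'fold-or-call': P(aggressive) = 0.15·0.6145 / (0.15·0.6145 + 0.4·0.3855) ≈ 0.3741

0.374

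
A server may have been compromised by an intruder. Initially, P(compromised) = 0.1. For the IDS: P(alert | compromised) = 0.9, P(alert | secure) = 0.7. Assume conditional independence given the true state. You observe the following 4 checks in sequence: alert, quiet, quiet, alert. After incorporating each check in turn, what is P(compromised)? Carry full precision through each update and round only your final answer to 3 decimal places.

0.020

After 'alert': P(compromised) = 0.9·0.1000 / (0.9·0.1000 + 0.7·0.9000) ≈ 0.1250
After 'quiet': P(compromised) = 0.1·0.1250 / (0.1·0.1250 + 0.3·0.8750) ≈ 0.0455
After 'quiet': P(compromised) = 0.1·0.0455 / (0.1·0.0455 + 0.3·0.9545) ≈ 0.0156
After 'alert': P(compromised) = 0.9·0.0156 / (0.9·0.0156 + 0.7·0.9844) ≈ 0.0200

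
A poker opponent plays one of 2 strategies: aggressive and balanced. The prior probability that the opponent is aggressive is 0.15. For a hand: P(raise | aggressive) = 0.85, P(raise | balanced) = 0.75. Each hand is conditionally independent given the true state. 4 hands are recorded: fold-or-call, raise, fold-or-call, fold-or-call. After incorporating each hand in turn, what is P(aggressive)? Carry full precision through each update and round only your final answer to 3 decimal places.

0.041

After 'fold-or-call': P(aggressive) = 0.15·0.1500 / (0.15·0.1500 + 0.25·0.8500) ≈ 0.0957
After 'raise': P(aggressive) = 0.85·0.0957 / (0.85·0.0957 + 0.75·0.9043) ≈ 0.1071
After 'fold-or-call': P(aggressive) = 0.15·0.1071 / (0.15·0.1071 + 0.25·0.8929) ≈ 0.0672
After 'fold-or-call': P(aggressive) = 0.15·0.0672 / (0.15·0.0672 + 0.25·0.9328) ≈ 0.0414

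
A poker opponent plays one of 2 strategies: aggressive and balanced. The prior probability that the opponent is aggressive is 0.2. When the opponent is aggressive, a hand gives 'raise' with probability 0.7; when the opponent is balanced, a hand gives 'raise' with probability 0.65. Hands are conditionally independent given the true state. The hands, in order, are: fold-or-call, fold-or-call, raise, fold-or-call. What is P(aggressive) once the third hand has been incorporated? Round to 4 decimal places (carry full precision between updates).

Apply Bayes' rule sequentially, carrying P(aggressive) forward.
After 'fold-or-call': P(aggressive) = 0.3·0.2000 / (0.3·0.2000 + 0.35·0.8000) ≈ 0.1765
After 'fold-or-call': P(aggressive) = 0.3·0.1765 / (0.3·0.1765 + 0.35·0.8235) ≈ 0.1552
After 'raise': P(aggressive) = 0.7·0.1552 / (0.7·0.1552 + 0.65·0.8448) ≈ 0.1651

0.1651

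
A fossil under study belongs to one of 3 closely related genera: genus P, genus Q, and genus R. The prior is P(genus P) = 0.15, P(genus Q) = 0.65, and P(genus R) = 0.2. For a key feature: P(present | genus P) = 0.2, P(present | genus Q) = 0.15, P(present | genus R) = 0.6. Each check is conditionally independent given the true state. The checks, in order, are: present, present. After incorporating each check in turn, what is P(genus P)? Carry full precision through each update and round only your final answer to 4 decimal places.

Apply Bayes' rule sequentially, carrying P(genus P) forward.
After 'present': normaliser = 0.2·0.1500 + 0.15·0.6500 + 0.6·0.2000; P(genus P) ≈ 0.1212, P(genus Q) ≈ 0.3939, P(genus R) ≈ 0.4848
After 'present': normaliser = 0.2·0.1212 + 0.15·0.3939 + 0.6·0.4848; P(genus P) ≈ 0.0648, P(genus Q) ≈ 0.1579, P(genus R) ≈ 0.7773

0.0648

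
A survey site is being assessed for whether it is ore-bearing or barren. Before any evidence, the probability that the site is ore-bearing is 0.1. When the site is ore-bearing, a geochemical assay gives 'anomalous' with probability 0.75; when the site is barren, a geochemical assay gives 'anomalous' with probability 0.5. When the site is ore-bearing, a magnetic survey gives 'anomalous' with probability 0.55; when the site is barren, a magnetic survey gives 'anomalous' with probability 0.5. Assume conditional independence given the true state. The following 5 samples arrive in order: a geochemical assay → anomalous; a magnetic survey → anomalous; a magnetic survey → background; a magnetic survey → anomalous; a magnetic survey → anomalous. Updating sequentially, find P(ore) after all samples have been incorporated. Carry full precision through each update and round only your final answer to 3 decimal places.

Apply Bayes' rule sequentially, carrying P(ore) forward.
After a geochemical assay='anomalous': P(ore) = 0.75·0.1000 / (0.75·0.1000 + 0.5·0.9000) ≈ 0.1429
After a magnetic survey='anomalous': P(ore) = 0.55·0.1429 / (0.55·0.1429 + 0.5·0.8571) ≈ 0.1549
After a magnetic survey='background': P(ore) = 0.45·0.1549 / (0.45·0.1549 + 0.5·0.8451) ≈ 0.1416
After a magnetic survey='anomalous': P(ore) = 0.55·0.1416 / (0.55·0.1416 + 0.5·0.8584) ≈ 0.1536
After a magnetic survey='anomalous': P(ore) = 0.55·0.1536 / (0.55·0.1536 + 0.5·0.8464) ≈ 0.1664

0.166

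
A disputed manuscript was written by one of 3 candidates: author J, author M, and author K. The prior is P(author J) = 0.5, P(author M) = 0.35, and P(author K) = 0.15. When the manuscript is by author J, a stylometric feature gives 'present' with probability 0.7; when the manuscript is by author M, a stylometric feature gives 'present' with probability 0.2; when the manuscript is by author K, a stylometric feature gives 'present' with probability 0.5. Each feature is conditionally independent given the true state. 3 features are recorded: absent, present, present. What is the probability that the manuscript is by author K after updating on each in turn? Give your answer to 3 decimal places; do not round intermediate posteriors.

After 'absent': normaliser = 0.3·0.5000 + 0.8·0.3500 + 0.5·0.1500; P(author J) ≈ 0.2970, P(author M) ≈ 0.5545, P(author K) ≈ 0.1485
After 'present': normaliser = 0.7·0.2970 + 0.2·0.5545 + 0.5·0.1485; P(author J) ≈ 0.5290, P(author M) ≈ 0.2821, P(author K) ≈ 0.1889
After 'present': normaliser = 0.7·0.5290 + 0.2·0.2821 + 0.5·0.1889; P(author J) ≈ 0.7105, P(author M) ≈ 0.1083, P(author K) ≈ 0.1812

0.181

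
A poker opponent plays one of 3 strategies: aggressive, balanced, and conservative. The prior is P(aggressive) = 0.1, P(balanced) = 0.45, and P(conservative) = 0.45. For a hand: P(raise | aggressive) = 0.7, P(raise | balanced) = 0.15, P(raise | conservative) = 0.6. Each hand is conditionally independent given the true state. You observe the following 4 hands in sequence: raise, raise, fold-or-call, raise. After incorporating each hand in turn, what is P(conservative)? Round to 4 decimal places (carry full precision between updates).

0.7705

After 'raise': normaliser = 0.7·0.1000 + 0.15·0.4500 + 0.6·0.4500; P(aggressive) ≈ 0.1718, P(balanced) ≈ 0.1656, P(conservative) ≈ 0.6626
After 'raise': normaliser = 0.7·0.1718 + 0.15·0.1656 + 0.6·0.6626; P(aggressive) ≈ 0.2216, P(balanced) ≈ 0.0458, P(conservative) ≈ 0.7326
After 'fold-or-call': normaliser = 0.3·0.2216 + 0.85·0.0458 + 0.4·0.7326; P(aggressive) ≈ 0.1668, P(balanced) ≈ 0.0977, P(conservative) ≈ 0.7355
After 'raise': normaliser = 0.7·0.1668 + 0.15·0.0977 + 0.6·0.7355; P(aggressive) ≈ 0.2039, P(balanced) ≈ 0.0256, P(conservative) ≈ 0.7705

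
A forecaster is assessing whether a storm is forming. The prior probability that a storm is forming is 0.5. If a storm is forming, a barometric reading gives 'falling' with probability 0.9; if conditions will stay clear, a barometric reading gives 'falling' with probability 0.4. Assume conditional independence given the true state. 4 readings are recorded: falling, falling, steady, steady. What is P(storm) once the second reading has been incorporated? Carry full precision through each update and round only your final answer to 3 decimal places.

After 'falling': P(storm) = 0.9·0.5000 / (0.9·0.5000 + 0.4·0.5000) ≈ 0.6923
After 'falling': P(storm) = 0.9·0.6923 / (0.9·0.6923 + 0.4·0.3077) ≈ 0.8351

0.835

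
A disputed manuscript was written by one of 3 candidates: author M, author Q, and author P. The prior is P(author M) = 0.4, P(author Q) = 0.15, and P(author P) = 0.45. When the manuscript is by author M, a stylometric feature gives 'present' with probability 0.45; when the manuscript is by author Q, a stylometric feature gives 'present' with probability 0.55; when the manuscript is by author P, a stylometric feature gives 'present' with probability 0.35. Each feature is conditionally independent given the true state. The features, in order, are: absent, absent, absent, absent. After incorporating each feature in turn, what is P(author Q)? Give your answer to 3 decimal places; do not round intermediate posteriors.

After 'absent': normaliser = 0.55·0.4000 + 0.45·0.1500 + 0.65·0.4500; P(author M) ≈ 0.3793, P(author Q) ≈ 0.1164, P(author P) ≈ 0.5043
After 'absent': normaliser = 0.55·0.3793 + 0.45·0.1164 + 0.65·0.5043; P(author M) ≈ 0.3543, P(author Q) ≈ 0.0889, P(author P) ≈ 0.5567
After 'absent': normaliser = 0.55·0.3543 + 0.45·0.0889 + 0.65·0.5567; P(author M) ≈ 0.3265, P(author Q) ≈ 0.0671, P(author P) ≈ 0.6064
After 'absent': normaliser = 0.55·0.3265 + 0.45·0.0671 + 0.65·0.6064; P(author M) ≈ 0.2974, P(author Q) ≈ 0.0500, P(author P) ≈ 0.6526

0.050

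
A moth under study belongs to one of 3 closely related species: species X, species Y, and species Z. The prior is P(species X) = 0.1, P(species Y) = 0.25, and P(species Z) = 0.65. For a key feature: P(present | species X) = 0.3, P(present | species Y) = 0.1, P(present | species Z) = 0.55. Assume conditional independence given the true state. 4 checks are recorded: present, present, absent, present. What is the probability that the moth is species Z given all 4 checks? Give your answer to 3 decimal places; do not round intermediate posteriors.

0.958

After 'present': normaliser = 0.3·0.1000 + 0.1·0.2500 + 0.55·0.6500; P(species X) ≈ 0.0727, P(species Y) ≈ 0.0606, P(species Z) ≈ 0.8667
After 'present': normaliser = 0.3·0.0727 + 0.1·0.0606 + 0.55·0.8667; P(species X) ≈ 0.0432, P(species Y) ≈ 0.0120, P(species Z) ≈ 0.9447
After 'absent': normaliser = 0.7·0.0432 + 0.9·0.0120 + 0.45·0.9447; P(species X) ≈ 0.0649, P(species Y) ≈ 0.0232, P(species Z) ≈ 0.9119
After 'present': normaliser = 0.3·0.0649 + 0.1·0.0232 + 0.55·0.9119; P(species X) ≈ 0.0372, P(species Y) ≈ 0.0044, P(species Z) ≈ 0.9583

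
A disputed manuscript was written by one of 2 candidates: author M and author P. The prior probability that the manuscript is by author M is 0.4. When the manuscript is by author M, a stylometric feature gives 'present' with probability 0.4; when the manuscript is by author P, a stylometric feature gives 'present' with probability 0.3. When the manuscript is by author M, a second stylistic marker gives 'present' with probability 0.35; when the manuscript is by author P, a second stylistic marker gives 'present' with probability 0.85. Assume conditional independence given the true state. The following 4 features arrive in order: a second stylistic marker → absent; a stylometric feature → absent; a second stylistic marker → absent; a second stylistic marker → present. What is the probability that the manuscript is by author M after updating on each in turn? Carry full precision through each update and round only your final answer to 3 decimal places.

0.815

After a second stylistic marker='absent': P(author M) = 0.65·0.4000 / (0.65·0.4000 + 0.15·0.6000) ≈ 0.7429
After a stylometric feature='absent': P(author M) = 0.6·0.7429 / (0.6·0.7429 + 0.7·0.2571) ≈ 0.7123
After a second stylistic marker='absent': P(author M) = 0.65·0.7123 / (0.65·0.7123 + 0.15·0.2877) ≈ 0.9147
After a second stylistic marker='present': P(author M) = 0.35·0.9147 / (0.35·0.9147 + 0.85·0.0853) ≈ 0.8154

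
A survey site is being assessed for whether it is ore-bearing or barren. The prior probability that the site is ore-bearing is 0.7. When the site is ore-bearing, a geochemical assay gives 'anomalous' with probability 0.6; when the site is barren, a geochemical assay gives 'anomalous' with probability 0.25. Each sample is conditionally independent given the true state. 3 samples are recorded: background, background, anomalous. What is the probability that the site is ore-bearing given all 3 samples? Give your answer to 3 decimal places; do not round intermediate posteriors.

Apply Bayes' rule sequentially, carrying P(ore) forward.
After 'background': P(ore) = 0.4·0.7000 / (0.4·0.7000 + 0.75·0.3000) ≈ 0.5545
After 'background': P(ore) = 0.4·0.5545 / (0.4·0.5545 + 0.75·0.4455) ≈ 0.3989
After 'anomalous': P(ore) = 0.6·0.3989 / (0.6·0.3989 + 0.25·0.6011) ≈ 0.6143

0.614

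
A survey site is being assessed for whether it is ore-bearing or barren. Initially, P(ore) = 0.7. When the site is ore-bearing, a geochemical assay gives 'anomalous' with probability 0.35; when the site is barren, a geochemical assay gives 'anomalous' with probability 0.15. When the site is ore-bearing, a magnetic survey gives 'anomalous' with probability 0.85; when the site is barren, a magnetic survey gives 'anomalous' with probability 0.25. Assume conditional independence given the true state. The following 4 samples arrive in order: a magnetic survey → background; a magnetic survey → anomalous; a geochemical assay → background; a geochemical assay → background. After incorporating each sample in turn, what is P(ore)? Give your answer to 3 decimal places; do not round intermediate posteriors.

Each posterior becomes the prior for the next update.
After a magnetic survey='background': P(ore) = 0.15·0.7000 / (0.15·0.7000 + 0.75·0.3000) ≈ 0.3182
After a magnetic survey='anomalous': P(ore) = 0.85·0.3182 / (0.85·0.3182 + 0.25·0.6818) ≈ 0.6134
After a geochemical assay='background': P(ore) = 0.65·0.6134 / (0.65·0.6134 + 0.85·0.3866) ≈ 0.5482
After a geochemical assay='background': P(ore) = 0.65·0.5482 / (0.65·0.5482 + 0.85·0.4518) ≈ 0.4813

0.481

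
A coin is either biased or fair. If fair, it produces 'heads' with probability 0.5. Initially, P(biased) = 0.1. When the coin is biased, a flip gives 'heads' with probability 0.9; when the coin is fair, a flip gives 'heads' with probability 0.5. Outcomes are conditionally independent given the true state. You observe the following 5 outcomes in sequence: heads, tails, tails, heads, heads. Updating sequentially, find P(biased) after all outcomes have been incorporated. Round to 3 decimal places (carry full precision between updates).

After 'heads': P(biased) = 0.9·0.1000 / (0.9·0.1000 + 0.5·0.9000) ≈ 0.1667
After 'tails': P(biased) = 0.1·0.1667 / (0.1·0.1667 + 0.5·0.8333) ≈ 0.0385
After 'tails': P(biased) = 0.1·0.0385 / (0.1·0.0385 + 0.5·0.9615) ≈ 0.0079
After 'heads': P(biased) = 0.9·0.0079 / (0.9·0.0079 + 0.5·0.9921) ≈ 0.0142
After 'heads': P(biased) = 0.9·0.0142 / (0.9·0.0142 + 0.5·0.9858) ≈ 0.0253

0.025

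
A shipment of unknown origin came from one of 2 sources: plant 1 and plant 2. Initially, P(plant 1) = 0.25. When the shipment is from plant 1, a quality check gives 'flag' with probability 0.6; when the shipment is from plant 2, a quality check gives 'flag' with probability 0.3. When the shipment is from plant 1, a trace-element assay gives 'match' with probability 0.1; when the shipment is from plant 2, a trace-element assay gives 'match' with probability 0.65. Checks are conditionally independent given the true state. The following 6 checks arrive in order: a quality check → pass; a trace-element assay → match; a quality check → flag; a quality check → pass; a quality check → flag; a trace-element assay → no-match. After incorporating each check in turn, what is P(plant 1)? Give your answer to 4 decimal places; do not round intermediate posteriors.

After a quality check='pass': P(plant 1) = 0.4·0.2500 / (0.4·0.2500 + 0.7·0.7500) ≈ 0.1600
After a trace-element assay='match': P(plant 1) = 0.1·0.1600 / (0.1·0.1600 + 0.65·0.8400) ≈ 0.0285
After a quality check='flag': P(plant 1) = 0.6·0.0285 / (0.6·0.0285 + 0.3·0.9715) ≈ 0.0554
After a quality check='pass': P(plant 1) = 0.4·0.0554 / (0.4·0.0554 + 0.7·0.9446) ≈ 0.0324
After a quality check='flag': P(plant 1) = 0.6·0.0324 / (0.6·0.0324 + 0.3·0.9676) ≈ 0.0628
After a trace-element assay='no-match': P(plant 1) = 0.9·0.0628 / (0.9·0.0628 + 0.35·0.9372) ≈ 0.1469

0.1469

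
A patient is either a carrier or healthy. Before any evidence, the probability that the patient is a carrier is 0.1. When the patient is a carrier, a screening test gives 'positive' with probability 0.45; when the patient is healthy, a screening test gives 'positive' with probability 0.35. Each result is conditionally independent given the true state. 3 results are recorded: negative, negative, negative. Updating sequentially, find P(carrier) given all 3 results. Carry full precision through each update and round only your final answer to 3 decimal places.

0.063

After 'negative': P(carrier) = 0.55·0.1000 / (0.55·0.1000 + 0.65·0.9000) ≈ 0.0859
After 'negative': P(carrier) = 0.55·0.0859 / (0.55·0.0859 + 0.65·0.9141) ≈ 0.0737
After 'negative': P(carrier) = 0.55·0.0737 / (0.55·0.0737 + 0.65·0.9263) ≈ 0.0631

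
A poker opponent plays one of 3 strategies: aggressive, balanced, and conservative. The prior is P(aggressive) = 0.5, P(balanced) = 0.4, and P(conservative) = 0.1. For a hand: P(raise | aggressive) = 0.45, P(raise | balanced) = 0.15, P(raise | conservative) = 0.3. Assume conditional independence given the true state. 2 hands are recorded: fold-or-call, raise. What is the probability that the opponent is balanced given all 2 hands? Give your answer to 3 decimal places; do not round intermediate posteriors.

Each posterior becomes the prior for the next update.
After 'fold-or-call': normaliser = 0.55·0.5000 + 0.85·0.4000 + 0.7·0.1000; P(aggressive) ≈ 0.4015, P(balanced) ≈ 0.4964, P(conservative) ≈ 0.1022
After 'raise': normaliser = 0.45·0.4015 + 0.15·0.4964 + 0.3·0.1022; P(aggressive) ≈ 0.6322, P(balanced) ≈ 0.2605, P(conservative) ≈ 0.1073

0.261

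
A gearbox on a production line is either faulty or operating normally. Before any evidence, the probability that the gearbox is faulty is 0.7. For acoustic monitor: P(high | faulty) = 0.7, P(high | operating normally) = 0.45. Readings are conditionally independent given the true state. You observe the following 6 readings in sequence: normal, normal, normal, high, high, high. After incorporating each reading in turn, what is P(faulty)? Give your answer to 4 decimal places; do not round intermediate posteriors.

0.5877

After 'normal': P(faulty) = 0.3·0.7000 / (0.3·0.7000 + 0.55·0.3000) ≈ 0.5600
After 'normal': P(faulty) = 0.3·0.5600 / (0.3·0.5600 + 0.55·0.4400) ≈ 0.4098
After 'normal': P(faulty) = 0.3·0.4098 / (0.3·0.4098 + 0.55·0.5902) ≈ 0.2747
After 'high': P(faulty) = 0.7·0.2747 / (0.7·0.2747 + 0.45·0.7253) ≈ 0.3707
After 'high': P(faulty) = 0.7·0.3707 / (0.7·0.3707 + 0.45·0.6293) ≈ 0.4782
After 'high': P(faulty) = 0.7·0.4782 / (0.7·0.4782 + 0.45·0.5218) ≈ 0.5877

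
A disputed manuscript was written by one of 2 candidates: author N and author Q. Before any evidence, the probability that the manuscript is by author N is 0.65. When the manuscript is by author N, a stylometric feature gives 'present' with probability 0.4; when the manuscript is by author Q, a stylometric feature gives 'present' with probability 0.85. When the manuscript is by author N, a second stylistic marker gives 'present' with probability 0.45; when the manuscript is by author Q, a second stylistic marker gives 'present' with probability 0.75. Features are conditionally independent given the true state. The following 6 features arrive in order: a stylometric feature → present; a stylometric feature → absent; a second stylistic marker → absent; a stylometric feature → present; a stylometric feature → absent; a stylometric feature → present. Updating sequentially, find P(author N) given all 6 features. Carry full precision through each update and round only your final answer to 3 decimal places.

0.872

After a stylometric feature='present': P(author N) = 0.4·0.6500 / (0.4·0.6500 + 0.85·0.3500) ≈ 0.4664
After a stylometric feature='absent': P(author N) = 0.6·0.4664 / (0.6·0.4664 + 0.15·0.5336) ≈ 0.7776
After a second stylistic marker='absent': P(author N) = 0.55·0.7776 / (0.55·0.7776 + 0.25·0.2224) ≈ 0.8849
After a stylometric feature='present': P(author N) = 0.4·0.8849 / (0.4·0.8849 + 0.85·0.1151) ≈ 0.7835
After a stylometric feature='absent': P(author N) = 0.6·0.7835 / (0.6·0.7835 + 0.15·0.2165) ≈ 0.9354
After a stylometric feature='present': P(author N) = 0.4·0.9354 / (0.4·0.9354 + 0.85·0.0646) ≈ 0.8720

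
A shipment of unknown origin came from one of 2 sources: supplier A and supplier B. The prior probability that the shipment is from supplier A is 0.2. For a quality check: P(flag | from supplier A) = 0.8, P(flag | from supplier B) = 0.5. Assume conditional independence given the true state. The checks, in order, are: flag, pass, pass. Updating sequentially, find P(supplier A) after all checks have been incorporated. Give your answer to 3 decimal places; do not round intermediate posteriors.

After 'flag': P(supplier A) = 0.8·0.2000 / (0.8·0.2000 + 0.5·0.8000) ≈ 0.2857
After 'pass': P(supplier A) = 0.2·0.2857 / (0.2·0.2857 + 0.5·0.7143) ≈ 0.1379
After 'pass': P(supplier A) = 0.2·0.1379 / (0.2·0.1379 + 0.5·0.8621) ≈ 0.0602

0.060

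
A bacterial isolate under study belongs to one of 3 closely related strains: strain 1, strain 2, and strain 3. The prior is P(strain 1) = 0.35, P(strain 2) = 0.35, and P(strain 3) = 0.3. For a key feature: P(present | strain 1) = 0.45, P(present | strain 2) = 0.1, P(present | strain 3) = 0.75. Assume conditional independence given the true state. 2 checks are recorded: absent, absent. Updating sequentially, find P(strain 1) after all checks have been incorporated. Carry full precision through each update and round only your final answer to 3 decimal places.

After 'absent': normaliser = 0.55·0.3500 + 0.9·0.3500 + 0.25·0.3000; P(strain 1) ≈ 0.3305, P(strain 2) ≈ 0.5408, P(strain 3) ≈ 0.1288
After 'absent': normaliser = 0.55·0.3305 + 0.9·0.5408 + 0.25·0.1288; P(strain 1) ≈ 0.2594, P(strain 2) ≈ 0.6946, P(strain 3) ≈ 0.0459

0.259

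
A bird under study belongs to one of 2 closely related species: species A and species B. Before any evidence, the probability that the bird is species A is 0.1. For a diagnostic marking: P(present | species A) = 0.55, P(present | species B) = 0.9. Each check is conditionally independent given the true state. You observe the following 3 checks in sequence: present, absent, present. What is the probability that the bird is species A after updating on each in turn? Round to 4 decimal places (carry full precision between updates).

After 'present': P(species A) = 0.55·0.1000 / (0.55·0.1000 + 0.9·0.9000) ≈ 0.0636
After 'absent': P(species A) = 0.45·0.0636 / (0.45·0.0636 + 0.1·0.9364) ≈ 0.2340
After 'present': P(species A) = 0.55·0.2340 / (0.55·0.2340 + 0.9·0.7660) ≈ 0.1573

0.1573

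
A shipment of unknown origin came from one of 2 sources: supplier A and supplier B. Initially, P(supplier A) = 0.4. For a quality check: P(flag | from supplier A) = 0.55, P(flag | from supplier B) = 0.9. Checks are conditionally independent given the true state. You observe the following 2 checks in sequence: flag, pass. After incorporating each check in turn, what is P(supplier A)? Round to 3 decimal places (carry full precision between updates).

0.647

After 'flag': P(supplier A) = 0.55·0.4000 / (0.55·0.4000 + 0.9·0.6000) ≈ 0.2895
After 'pass': P(supplier A) = 0.45·0.2895 / (0.45·0.2895 + 0.1·0.7105) ≈ 0.6471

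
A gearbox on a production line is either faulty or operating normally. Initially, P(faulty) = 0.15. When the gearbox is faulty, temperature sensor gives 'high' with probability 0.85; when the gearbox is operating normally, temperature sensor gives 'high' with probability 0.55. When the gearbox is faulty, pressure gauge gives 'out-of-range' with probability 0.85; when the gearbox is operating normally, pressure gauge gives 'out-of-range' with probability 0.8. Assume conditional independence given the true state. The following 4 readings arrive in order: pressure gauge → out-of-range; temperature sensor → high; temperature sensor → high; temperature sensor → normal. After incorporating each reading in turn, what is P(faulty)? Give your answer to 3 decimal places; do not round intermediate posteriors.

0.130

After pressure gauge='out-of-range': P(faulty) = 0.85·0.1500 / (0.85·0.1500 + 0.8·0.8500) ≈ 0.1579
After temperature sensor='high': P(faulty) = 0.85·0.1579 / (0.85·0.1579 + 0.55·0.8421) ≈ 0.2247
After temperature sensor='high': P(faulty) = 0.85·0.2247 / (0.85·0.2247 + 0.55·0.7753) ≈ 0.3093
After temperature sensor='normal': P(faulty) = 0.15·0.3093 / (0.15·0.3093 + 0.45·0.6907) ≈ 0.1299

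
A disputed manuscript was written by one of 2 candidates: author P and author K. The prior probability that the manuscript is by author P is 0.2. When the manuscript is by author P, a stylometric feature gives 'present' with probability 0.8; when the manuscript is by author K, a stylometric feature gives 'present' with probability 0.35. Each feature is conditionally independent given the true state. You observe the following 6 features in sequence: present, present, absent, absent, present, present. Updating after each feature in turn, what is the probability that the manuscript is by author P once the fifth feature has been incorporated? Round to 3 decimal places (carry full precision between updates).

0.220

After 'present': P(author P) = 0.8·0.2000 / (0.8·0.2000 + 0.35·0.8000) ≈ 0.3636
After 'present': P(author P) = 0.8·0.3636 / (0.8·0.3636 + 0.35·0.6364) ≈ 0.5664
After 'absent': P(author P) = 0.2·0.5664 / (0.2·0.5664 + 0.65·0.4336) ≈ 0.2867
After 'absent': P(author P) = 0.2·0.2867 / (0.2·0.2867 + 0.65·0.7133) ≈ 0.1100
After 'present': P(author P) = 0.8·0.1100 / (0.8·0.1100 + 0.35·0.8900) ≈ 0.2204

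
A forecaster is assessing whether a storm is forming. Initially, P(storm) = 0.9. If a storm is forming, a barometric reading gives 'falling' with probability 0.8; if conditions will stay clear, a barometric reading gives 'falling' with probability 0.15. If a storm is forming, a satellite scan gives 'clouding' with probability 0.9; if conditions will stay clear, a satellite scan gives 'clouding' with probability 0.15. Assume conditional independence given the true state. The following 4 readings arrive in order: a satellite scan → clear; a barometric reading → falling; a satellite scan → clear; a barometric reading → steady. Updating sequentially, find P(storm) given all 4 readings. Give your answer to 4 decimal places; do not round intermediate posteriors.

After a satellite scan='clear': P(storm) = 0.1·0.9000 / (0.1·0.9000 + 0.85·0.1000) ≈ 0.5143
After a barometric reading='falling': P(storm) = 0.8·0.5143 / (0.8·0.5143 + 0.15·0.4857) ≈ 0.8496
After a satellite scan='clear': P(storm) = 0.1·0.8496 / (0.1·0.8496 + 0.85·0.1504) ≈ 0.3992
After a barometric reading='steady': P(storm) = 0.2·0.3992 / (0.2·0.3992 + 0.85·0.6008) ≈ 0.1352

0.1352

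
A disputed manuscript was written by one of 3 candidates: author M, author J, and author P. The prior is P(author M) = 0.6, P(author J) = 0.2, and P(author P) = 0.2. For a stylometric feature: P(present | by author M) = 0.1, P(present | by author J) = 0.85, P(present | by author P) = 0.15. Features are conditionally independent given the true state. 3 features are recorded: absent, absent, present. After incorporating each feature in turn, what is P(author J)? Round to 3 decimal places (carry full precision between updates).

After 'absent': normaliser = 0.9·0.6000 + 0.15·0.2000 + 0.85·0.2000; P(author M) ≈ 0.7297, P(author J) ≈ 0.0405, P(author P) ≈ 0.2297
After 'absent': normaliser = 0.9·0.7297 + 0.15·0.0405 + 0.85·0.2297; P(author M) ≈ 0.7654, P(author J) ≈ 0.0071, P(author P) ≈ 0.2276
After 'present': normaliser = 0.1·0.7654 + 0.85·0.0071 + 0.15·0.2276; P(author M) ≈ 0.6559, P(author J) ≈ 0.0516, P(author P) ≈ 0.2925

0.052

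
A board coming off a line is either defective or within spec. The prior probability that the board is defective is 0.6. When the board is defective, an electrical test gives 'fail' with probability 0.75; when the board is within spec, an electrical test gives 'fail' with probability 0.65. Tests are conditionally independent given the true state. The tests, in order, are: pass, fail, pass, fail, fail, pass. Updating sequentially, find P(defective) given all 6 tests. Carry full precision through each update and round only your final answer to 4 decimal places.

0.4564

After 'pass': P(defective) = 0.25·0.6000 / (0.25·0.6000 + 0.35·0.4000) ≈ 0.5172
After 'fail': P(defective) = 0.75·0.5172 / (0.75·0.5172 + 0.65·0.4828) ≈ 0.5528
After 'pass': P(defective) = 0.25·0.5528 / (0.25·0.5528 + 0.35·0.4472) ≈ 0.4689
After 'fail': P(defective) = 0.75·0.4689 / (0.75·0.4689 + 0.65·0.5311) ≈ 0.5047
After 'fail': P(defective) = 0.75·0.5047 / (0.75·0.5047 + 0.65·0.4953) ≈ 0.5404
After 'pass': P(defective) = 0.25·0.5404 / (0.25·0.5404 + 0.35·0.4596) ≈ 0.4564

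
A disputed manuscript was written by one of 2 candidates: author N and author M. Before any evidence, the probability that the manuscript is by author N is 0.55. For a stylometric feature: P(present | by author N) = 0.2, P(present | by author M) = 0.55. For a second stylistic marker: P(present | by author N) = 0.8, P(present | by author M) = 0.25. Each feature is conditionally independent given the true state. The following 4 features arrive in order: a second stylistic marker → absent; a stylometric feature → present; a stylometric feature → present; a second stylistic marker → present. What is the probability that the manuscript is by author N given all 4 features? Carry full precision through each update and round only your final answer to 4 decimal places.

Apply Bayes' rule sequentially, carrying P(author N) forward.
After a second stylistic marker='absent': P(author N) = 0.2·0.5500 / (0.2·0.5500 + 0.75·0.4500) ≈ 0.2458
After a stylometric feature='present': P(author N) = 0.2·0.2458 / (0.2·0.2458 + 0.55·0.7542) ≈ 0.1060
After a stylometric feature='present': P(author N) = 0.2·0.1060 / (0.2·0.1060 + 0.55·0.8940) ≈ 0.0413
After a second stylistic marker='present': P(author N) = 0.8·0.0413 / (0.8·0.0413 + 0.25·0.9587) ≈ 0.1212

0.1212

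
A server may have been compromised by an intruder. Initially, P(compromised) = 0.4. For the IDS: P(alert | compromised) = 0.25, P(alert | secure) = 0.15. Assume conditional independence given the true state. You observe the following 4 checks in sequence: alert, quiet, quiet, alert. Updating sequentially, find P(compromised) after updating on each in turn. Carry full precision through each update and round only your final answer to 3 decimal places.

0.590

After 'alert': P(compromised) = 0.25·0.4000 / (0.25·0.4000 + 0.15·0.6000) ≈ 0.5263
After 'quiet': P(compromised) = 0.75·0.5263 / (0.75·0.5263 + 0.85·0.4737) ≈ 0.4950
After 'quiet': P(compromised) = 0.75·0.4950 / (0.75·0.4950 + 0.85·0.5050) ≈ 0.4638
After 'alert': P(compromised) = 0.25·0.4638 / (0.25·0.4638 + 0.15·0.5362) ≈ 0.5905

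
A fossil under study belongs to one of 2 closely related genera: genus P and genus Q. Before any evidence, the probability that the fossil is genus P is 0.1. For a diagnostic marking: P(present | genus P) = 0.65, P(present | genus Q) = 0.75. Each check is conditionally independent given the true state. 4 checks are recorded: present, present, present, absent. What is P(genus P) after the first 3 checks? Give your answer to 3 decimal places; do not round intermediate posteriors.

Apply Bayes' rule sequentially, carrying P(genus P) forward.
After 'present': P(genus P) = 0.65·0.1000 / (0.65·0.1000 + 0.75·0.9000) ≈ 0.0878
After 'present': P(genus P) = 0.65·0.0878 / (0.65·0.0878 + 0.75·0.9122) ≈ 0.0770
After 'present': P(genus P) = 0.65·0.0770 / (0.65·0.0770 + 0.75·0.9230) ≈ 0.0675

0.067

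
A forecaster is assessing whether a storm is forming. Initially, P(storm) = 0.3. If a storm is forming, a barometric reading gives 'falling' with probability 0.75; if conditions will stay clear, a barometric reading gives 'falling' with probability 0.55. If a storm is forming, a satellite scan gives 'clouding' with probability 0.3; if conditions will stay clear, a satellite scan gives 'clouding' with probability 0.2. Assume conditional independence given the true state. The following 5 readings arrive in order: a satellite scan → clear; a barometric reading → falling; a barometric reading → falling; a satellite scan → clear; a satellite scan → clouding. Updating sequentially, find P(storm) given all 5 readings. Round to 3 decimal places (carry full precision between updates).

0.478

Each posterior becomes the prior for the next update.
After a satellite scan='clear': P(storm) = 0.7·0.3000 / (0.7·0.3000 + 0.8·0.7000) ≈ 0.2727
After a barometric reading='falling': P(storm) = 0.75·0.2727 / (0.75·0.2727 + 0.55·0.7273) ≈ 0.3383
After a barometric reading='falling': P(storm) = 0.75·0.3383 / (0.75·0.3383 + 0.55·0.6617) ≈ 0.4108
After a satellite scan='clear': P(storm) = 0.7·0.4108 / (0.7·0.4108 + 0.8·0.5892) ≈ 0.3789
After a satellite scan='clouding': P(storm) = 0.3·0.3789 / (0.3·0.3789 + 0.2·0.6211) ≈ 0.4779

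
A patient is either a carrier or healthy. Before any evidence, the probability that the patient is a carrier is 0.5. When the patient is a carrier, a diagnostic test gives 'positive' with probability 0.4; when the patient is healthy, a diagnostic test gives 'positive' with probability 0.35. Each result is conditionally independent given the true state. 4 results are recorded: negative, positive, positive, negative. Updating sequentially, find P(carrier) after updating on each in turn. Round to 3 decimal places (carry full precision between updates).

Each posterior becomes the prior for the next update.
After 'negative': P(carrier) = 0.6·0.5000 / (0.6·0.5000 + 0.65·0.5000) ≈ 0.4800
After 'positive': P(carrier) = 0.4·0.4800 / (0.4·0.4800 + 0.35·0.5200) ≈ 0.5134
After 'positive': P(carrier) = 0.4·0.5134 / (0.4·0.5134 + 0.35·0.4866) ≈ 0.5466
After 'negative': P(carrier) = 0.6·0.5466 / (0.6·0.5466 + 0.65·0.4534) ≈ 0.5267

0.527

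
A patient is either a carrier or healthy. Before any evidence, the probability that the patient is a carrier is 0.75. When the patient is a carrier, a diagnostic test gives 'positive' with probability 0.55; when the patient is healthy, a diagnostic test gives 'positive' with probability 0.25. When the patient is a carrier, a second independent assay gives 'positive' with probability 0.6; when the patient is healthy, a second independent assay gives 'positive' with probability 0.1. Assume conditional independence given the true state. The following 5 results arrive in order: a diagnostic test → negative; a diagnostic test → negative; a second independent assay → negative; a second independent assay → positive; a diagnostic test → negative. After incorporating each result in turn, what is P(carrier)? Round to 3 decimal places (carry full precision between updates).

After a diagnostic test='negative': P(carrier) = 0.45·0.7500 / (0.45·0.7500 + 0.75·0.2500) ≈ 0.6429
After a diagnostic test='negative': P(carrier) = 0.45·0.6429 / (0.45·0.6429 + 0.75·0.3571) ≈ 0.5192
After a second independent assay='negative': P(carrier) = 0.4·0.5192 / (0.4·0.5192 + 0.9·0.4808) ≈ 0.3243
After a second independent assay='positive': P(carrier) = 0.6·0.3243 / (0.6·0.3243 + 0.1·0.6757) ≈ 0.7423
After a diagnostic test='negative': P(carrier) = 0.45·0.7423 / (0.45·0.7423 + 0.75·0.2577) ≈ 0.6334

0.633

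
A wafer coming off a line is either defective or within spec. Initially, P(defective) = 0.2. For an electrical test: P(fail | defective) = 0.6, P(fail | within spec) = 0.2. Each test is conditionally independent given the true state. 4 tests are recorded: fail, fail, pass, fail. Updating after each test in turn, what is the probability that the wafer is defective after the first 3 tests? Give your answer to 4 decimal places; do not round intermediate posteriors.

0.5294

After 'fail': P(defective) = 0.6·0.2000 / (0.6·0.2000 + 0.2·0.8000) ≈ 0.4286
After 'fail': P(defective) = 0.6·0.4286 / (0.6·0.4286 + 0.2·0.5714) ≈ 0.6923
After 'pass': P(defective) = 0.4·0.6923 / (0.4·0.6923 + 0.8·0.3077) ≈ 0.5294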